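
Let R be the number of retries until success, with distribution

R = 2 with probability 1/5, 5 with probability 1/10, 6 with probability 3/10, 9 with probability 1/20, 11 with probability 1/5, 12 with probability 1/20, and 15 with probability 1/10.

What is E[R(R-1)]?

64.6

E[R(R-1)] = Σ r(r-1)·P(R=r)
 = 2·1/5 + 20·1/10 + 30·3/10 + 72·1/20 + 110·1/5 + 132·1/20 + 210·1/10
 = 2/5 + 2 + 9 + 18/5 + 22 + 33/5 + 21
 = 323/5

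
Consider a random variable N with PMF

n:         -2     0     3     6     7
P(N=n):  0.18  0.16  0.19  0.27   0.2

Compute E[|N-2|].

E[|N-2|] = Σ |n-2|·P(N=n)
 = 4·0.18 + 2·0.16 + 1·0.19 + 4·0.27 + 5·0.2
 = 0.72 + 0.32 + 0.19 + 1.08 + 1
 = 3.31

3.31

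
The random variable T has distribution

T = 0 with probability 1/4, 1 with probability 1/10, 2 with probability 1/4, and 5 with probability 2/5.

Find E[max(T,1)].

E[max(T,1)] = Σ max(t,1)·P(T=t)
 = 1·1/4 + 1·1/10 + 2·1/4 + 5·2/5
 = 1/4 + 1/10 + 1/2 + 2
 = 57/20

2.85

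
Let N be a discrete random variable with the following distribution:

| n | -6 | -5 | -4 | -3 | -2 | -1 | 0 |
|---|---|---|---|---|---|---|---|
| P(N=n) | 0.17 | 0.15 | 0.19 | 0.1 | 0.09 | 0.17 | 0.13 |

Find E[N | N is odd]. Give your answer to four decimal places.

P(N is odd) = 0.15 + 0.1 + 0.17 = 0.42.
E[N | N is odd] = [(-5)·0.15 + (-3)·0.1 + (-1)·0.17] / 0.42
 = -1.22 / 0.42
 = -61/21

-2.9048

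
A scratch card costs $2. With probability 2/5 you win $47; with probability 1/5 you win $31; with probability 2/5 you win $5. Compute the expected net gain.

E[payout] = 47·2/5 + 31·1/5 + 5·2/5
 = 94/5 + 31/5 + 2
 = 27
Net = 27 - 2 = 25

25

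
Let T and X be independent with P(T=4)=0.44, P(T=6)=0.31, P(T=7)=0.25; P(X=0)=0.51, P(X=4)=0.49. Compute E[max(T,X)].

E[max(T,X)] = Σ_t Σ_x max(t,x) · P(T=t)P(X=x)
 = 4·0.2244 + 4·0.2156 + 6·0.1581 + 6·0.1519 + 7·0.1275 + 7·0.1225
 = 0.8976 + 0.8624 + 0.9486 + 0.9114 + 0.8925 + 0.8575
 = 5.37

5.37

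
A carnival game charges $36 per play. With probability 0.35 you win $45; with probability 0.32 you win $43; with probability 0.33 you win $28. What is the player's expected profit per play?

2.75

E[payout] = 45·0.35 + 43·0.32 + 28·0.33
 = 15.75 + 13.76 + 9.24
 = 38.75
Net = 38.75 - 36 = 2.75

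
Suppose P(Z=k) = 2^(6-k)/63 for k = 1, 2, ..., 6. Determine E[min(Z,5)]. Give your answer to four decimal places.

E[min(Z,5)] = Σ min(z,5)·P(Z=z)
 = 1·32/63 + 2·16/63 + 3·8/63 + 4·4/63 + 5·2/63 + 5·1/63
 = 32/63 + 32/63 + 8/21 + 16/63 + 10/63 + 5/63
 = 17/9

1.8889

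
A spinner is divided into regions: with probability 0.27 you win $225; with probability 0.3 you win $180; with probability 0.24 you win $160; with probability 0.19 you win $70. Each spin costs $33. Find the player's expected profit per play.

133.45

E[payout] = 225·0.27 + 180·0.3 + 160·0.24 + 70·0.19
 = 60.75 + 54 + 38.4 + 13.3
 = 166.45
Net = 166.45 - 33 = 133.45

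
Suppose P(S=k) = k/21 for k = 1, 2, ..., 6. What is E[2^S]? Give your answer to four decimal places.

30.5714

E[2^S] = Σ 2^s·P(S=s)
 = 2·1/21 + 4·2/21 + 8·1/7 + 16·4/21 + 32·5/21 + 64·2/7
 = 2/21 + 8/21 + 8/7 + 64/21 + 160/21 + 128/7
 = 214/7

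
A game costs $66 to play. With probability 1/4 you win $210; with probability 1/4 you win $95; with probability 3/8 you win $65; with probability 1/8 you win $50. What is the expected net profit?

40.875

E[payout] = 210·1/4 + 95·1/4 + 65·3/8 + 50·1/8
 = 105/2 + 95/4 + 195/8 + 25/4
 = 855/8
Net = 855/8 - 66 = 327/8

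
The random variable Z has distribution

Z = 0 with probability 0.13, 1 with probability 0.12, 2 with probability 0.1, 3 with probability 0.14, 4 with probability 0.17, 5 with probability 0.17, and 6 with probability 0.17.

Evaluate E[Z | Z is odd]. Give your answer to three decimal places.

3.233

P(Z is odd) = 0.12 + 0.14 + 0.17 = 0.43.
E[Z | Z is odd] = [1·0.12 + 3·0.14 + 5·0.17] / 0.43
 = 1.39 / 0.43
 = 139/43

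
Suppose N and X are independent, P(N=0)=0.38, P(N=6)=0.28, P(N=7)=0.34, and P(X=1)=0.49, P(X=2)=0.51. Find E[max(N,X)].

E[max(N,X)] = Σ_n Σ_x max(n,x) · P(N=n)P(X=x)
 = 1·0.1862 + 2·0.1938 + 6·0.1372 + 6·0.1428 + 7·0.1666 + 7·0.1734
 = 0.1862 + 0.3876 + 0.8232 + 0.8568 + 1.1662 + 1.2138
 = 4.6338

4.6338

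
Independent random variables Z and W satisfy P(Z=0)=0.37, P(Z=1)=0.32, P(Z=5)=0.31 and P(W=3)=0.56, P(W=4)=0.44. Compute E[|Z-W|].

2.5372

E[|Z-W|] = Σ_z Σ_w |z-w| · P(Z=z)P(W=w)
 = 3·0.2072 + 4·0.1628 + 2·0.1792 + 3·0.1408 + 2·0.1736 + 1·0.1364
 = 0.6216 + 0.6512 + 0.3584 + 0.4224 + 0.3472 + 0.1364
 = 2.5372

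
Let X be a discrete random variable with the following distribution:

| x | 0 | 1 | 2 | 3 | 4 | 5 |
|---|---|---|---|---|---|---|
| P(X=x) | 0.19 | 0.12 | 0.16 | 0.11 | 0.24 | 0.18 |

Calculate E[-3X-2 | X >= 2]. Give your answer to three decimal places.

-12.913

P(X >= 2) = 0.16 + 0.11 + 0.24 + 0.18 = 0.69.
E[-3X-2 | X >= 2] = [(-8)·0.16 + (-11)·0.11 + (-14)·0.24 + (-17)·0.18] / 0.69
 = -8.91 / 0.69
 = -297/23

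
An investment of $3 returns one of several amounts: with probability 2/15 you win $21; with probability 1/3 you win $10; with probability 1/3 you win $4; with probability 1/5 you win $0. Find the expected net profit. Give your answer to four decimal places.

E[payout] = 21·2/15 + 10·1/3 + 4·1/3 + 0·1/5
 = 14/5 + 10/3 + 4/3 + 0
 = 112/15
Net = 112/15 - 3 = 67/15

4.4667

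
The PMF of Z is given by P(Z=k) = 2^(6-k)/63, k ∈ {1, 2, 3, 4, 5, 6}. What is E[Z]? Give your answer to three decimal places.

1.905

E[Z] = Σ z·P(Z=z)
 = 1·32/63 + 2·16/63 + 3·8/63 + 4·4/63 + 5·2/63 + 6·1/63
 = 32/63 + 32/63 + 8/21 + 16/63 + 10/63 + 2/21
 = 40/21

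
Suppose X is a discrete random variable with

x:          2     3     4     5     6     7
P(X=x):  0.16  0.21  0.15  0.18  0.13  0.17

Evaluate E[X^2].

E[X^2] = Σ x^2·P(X=x)
 = 4·0.16 + 9·0.21 + 16·0.15 + 25·0.18 + 36·0.13 + 49·0.17
 = 0.64 + 1.89 + 2.4 + 4.5 + 4.68 + 8.33
 = 22.44

22.44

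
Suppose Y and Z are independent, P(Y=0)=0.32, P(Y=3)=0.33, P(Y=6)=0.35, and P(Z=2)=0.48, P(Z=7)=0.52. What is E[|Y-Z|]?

E[|Y-Z|] = Σ_y Σ_z |y-z| · P(Y=y)P(Z=z)
 = 2·0.1536 + 7·0.1664 + 1·0.1584 + 4·0.1716 + 4·0.168 + 1·0.182
 = 0.3072 + 1.1648 + 0.1584 + 0.6864 + 0.672 + 0.182
 = 3.1708

3.1708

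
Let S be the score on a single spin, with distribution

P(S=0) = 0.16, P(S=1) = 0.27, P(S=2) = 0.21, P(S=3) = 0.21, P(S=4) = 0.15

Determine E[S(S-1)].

E[S(S-1)] = Σ s(s-1)·P(S=s)
 = 0·0.16 + 0·0.27 + 2·0.21 + 6·0.21 + 12·0.15
 = 0 + 0 + 0.42 + 1.26 + 1.8
 = 3.48

3.48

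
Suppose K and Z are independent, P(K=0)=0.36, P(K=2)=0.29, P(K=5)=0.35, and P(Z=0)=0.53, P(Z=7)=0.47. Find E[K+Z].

5.62

E[K+Z] = Σ_k Σ_z (k+z) · P(K=k)P(Z=z)
 = 0·0.1908 + 7·0.1692 + 2·0.1537 + 9·0.1363 + 5·0.1855 + 12·0.1645
 = 0 + 1.1844 + 0.3074 + 1.2267 + 0.9275 + 1.974
 = 5.62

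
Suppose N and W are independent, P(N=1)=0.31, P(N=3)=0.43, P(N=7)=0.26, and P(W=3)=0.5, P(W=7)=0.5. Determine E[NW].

17.1

E[NW] = Σ_n Σ_w nw · P(N=n)P(W=w)
 = 3·0.155 + 7·0.155 + 9·0.215 + 21·0.215 + 21·0.13 + 49·0.13
 = 0.465 + 1.085 + 1.935 + 4.515 + 2.73 + 6.37
 = 17.1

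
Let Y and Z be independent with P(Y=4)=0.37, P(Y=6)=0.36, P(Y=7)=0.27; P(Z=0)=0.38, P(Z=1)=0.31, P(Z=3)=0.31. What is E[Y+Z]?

6.77

E[Y+Z] = Σ_y Σ_z (y+z) · P(Y=y)P(Z=z)
 = 4·0.1406 + 5·0.1147 + 7·0.1147 + 6·0.1368 + 7·0.1116 + 9·0.1116 + 7·0.1026 + 8·0.0837 + 10·0.0837
 = 0.5624 + 0.5735 + 0.8029 + 0.8208 + 0.7812 + 1.0044 + 0.7182 + 0.6696 + 0.837
 = 6.77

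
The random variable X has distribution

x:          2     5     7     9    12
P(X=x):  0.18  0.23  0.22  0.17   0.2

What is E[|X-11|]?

E[|X-11|] = Σ |x-11|·P(X=x)
 = 9·0.18 + 6·0.23 + 4·0.22 + 2·0.17 + 1·0.2
 = 1.62 + 1.38 + 0.88 + 0.34 + 0.2
 = 4.42

4.42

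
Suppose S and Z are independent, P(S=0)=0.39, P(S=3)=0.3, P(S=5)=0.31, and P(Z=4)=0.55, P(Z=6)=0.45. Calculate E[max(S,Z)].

E[max(S,Z)] = Σ_s Σ_z max(s,z) · P(S=s)P(Z=z)
 = 4·0.2145 + 6·0.1755 + 4·0.165 + 6·0.135 + 5·0.1705 + 6·0.1395
 = 0.858 + 1.053 + 0.66 + 0.81 + 0.8525 + 0.837
 = 5.0705

5.0705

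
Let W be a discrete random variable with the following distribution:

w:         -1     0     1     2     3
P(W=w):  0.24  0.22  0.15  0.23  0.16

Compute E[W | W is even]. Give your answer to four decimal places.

P(W is even) = 0.22 + 0.23 = 0.45.
E[W | W is even] = [0·0.22 + 2·0.23] / 0.45
 = 0.46 / 0.45
 = 46/45

1.0222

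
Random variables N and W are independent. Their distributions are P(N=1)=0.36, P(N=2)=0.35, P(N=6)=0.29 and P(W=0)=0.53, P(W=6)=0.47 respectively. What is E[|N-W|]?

E[|N-W|] = Σ_n Σ_w |n-w| · P(N=n)P(W=w)
 = 1·0.1908 + 5·0.1692 + 2·0.1855 + 4·0.1645 + 6·0.1537 + 0·0.1363
 = 0.1908 + 0.846 + 0.371 + 0.658 + 0.9222 + 0
 = 2.988

2.988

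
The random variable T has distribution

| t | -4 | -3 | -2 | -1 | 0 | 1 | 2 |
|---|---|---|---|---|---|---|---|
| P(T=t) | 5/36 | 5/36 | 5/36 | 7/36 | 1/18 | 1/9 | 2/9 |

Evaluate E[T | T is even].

-0.7

P(T is even) = 5/36 + 5/36 + 1/18 + 2/9 = 5/9.
E[T | T is even] = [(-4)·5/36 + (-2)·5/36 + 0·1/18 + 2·2/9] / (5/9)
 = -7/18 / (5/9)
 = -7/10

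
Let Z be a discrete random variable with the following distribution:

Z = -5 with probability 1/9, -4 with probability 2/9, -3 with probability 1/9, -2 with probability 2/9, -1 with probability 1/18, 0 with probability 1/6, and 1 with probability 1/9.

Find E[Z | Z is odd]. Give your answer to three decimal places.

-2.143

P(Z is odd) = 1/9 + 1/9 + 1/18 + 1/9 = 7/18.
E[Z | Z is odd] = [(-5)·1/9 + (-3)·1/9 + (-1)·1/18 + 1·1/9] / (7/18)
 = -5/6 / (7/18)
 = -15/7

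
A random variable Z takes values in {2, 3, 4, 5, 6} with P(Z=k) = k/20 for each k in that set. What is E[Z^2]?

E[Z^2] = Σ z^2·P(Z=z)
 = 4·1/10 + 9·3/20 + 16·1/5 + 25·1/4 + 36·3/10
 = 2/5 + 27/20 + 16/5 + 25/4 + 54/5
 = 22

22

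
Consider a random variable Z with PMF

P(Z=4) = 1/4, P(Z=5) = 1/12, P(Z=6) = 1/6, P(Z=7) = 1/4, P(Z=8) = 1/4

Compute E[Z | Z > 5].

P(Z > 5) = 1/6 + 1/4 + 1/4 = 2/3.
E[Z | Z > 5] = [6·1/6 + 7·1/4 + 8·1/4] / (2/3)
 = 19/4 / (2/3)
 = 57/8

7.125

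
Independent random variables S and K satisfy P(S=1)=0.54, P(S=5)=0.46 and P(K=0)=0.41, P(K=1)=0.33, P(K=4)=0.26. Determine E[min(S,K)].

0.9488

E[min(S,K)] = Σ_s Σ_k min(s,k) · P(S=s)P(K=k)
 = 0·0.2214 + 1·0.1782 + 1·0.1404 + 0·0.1886 + 1·0.1518 + 4·0.1196
 = 0 + 0.1782 + 0.1404 + 0 + 0.1518 + 0.4784
 = 0.9488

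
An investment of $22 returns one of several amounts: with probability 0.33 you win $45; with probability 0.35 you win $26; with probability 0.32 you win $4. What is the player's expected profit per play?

E[payout] = 45·0.33 + 26·0.35 + 4·0.32
 = 14.85 + 9.1 + 1.28
 = 25.23
Net = 25.23 - 22 = 3.23

3.23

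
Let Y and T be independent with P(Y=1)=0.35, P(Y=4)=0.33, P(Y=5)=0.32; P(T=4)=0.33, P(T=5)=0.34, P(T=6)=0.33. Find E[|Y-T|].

E[|Y-T|] = Σ_y Σ_t |y-t| · P(Y=y)P(T=t)
 = 3·0.1155 + 4·0.119 + 5·0.1155 + 0·0.1089 + 1·0.1122 + 2·0.1089 + 1·0.1056 + 0·0.1088 + 1·0.1056
 = 0.3465 + 0.476 + 0.5775 + 0 + 0.1122 + 0.2178 + 0.1056 + 0 + 0.1056
 = 1.9412

1.9412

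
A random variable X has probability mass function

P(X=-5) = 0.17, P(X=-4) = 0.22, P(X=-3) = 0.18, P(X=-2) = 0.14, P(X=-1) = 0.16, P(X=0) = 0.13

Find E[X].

E[X] = Σ x·P(X=x)
 = (-5)·0.17 + (-4)·0.22 + (-3)·0.18 + (-2)·0.14 + (-1)·0.16 + 0·0.13
 = (-0.85) + (-0.88) + (-0.54) + (-0.28) + (-0.16) + 0
 = -2.71

-2.71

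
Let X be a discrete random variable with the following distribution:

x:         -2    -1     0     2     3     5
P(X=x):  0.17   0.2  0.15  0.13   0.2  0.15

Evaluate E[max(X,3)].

3.3

E[max(X,3)] = Σ max(x,3)·P(X=x)
 = 3·0.17 + 3·0.2 + 3·0.15 + 3·0.13 + 3·0.2 + 5·0.15
 = 0.51 + 0.6 + 0.45 + 0.39 + 0.6 + 0.75
 = 3.3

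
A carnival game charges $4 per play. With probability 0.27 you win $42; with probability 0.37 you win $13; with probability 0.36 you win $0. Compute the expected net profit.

E[payout] = 42·0.27 + 13·0.37 + 0·0.36
 = 11.34 + 4.81 + 0
 = 16.15
Net = 16.15 - 4 = 12.15

12.15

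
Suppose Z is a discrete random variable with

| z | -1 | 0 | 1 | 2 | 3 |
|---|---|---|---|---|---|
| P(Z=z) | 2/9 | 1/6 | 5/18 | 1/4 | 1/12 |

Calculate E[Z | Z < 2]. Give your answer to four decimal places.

0.0833

P(Z < 2) = 2/9 + 1/6 + 5/18 = 2/3.
E[Z | Z < 2] = [(-1)·2/9 + 0·1/6 + 1·5/18] / (2/3)
 = 1/18 / (2/3)
 = 1/12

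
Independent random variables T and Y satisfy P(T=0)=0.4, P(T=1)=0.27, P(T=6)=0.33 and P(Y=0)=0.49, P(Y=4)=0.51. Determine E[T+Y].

E[T+Y] = Σ_t Σ_y (t+y) · P(T=t)P(Y=y)
 = 0·0.196 + 4·0.204 + 1·0.1323 + 5·0.1377 + 6·0.1617 + 10·0.1683
 = 0 + 0.816 + 0.1323 + 0.6885 + 0.9702 + 1.683
 = 4.29

4.29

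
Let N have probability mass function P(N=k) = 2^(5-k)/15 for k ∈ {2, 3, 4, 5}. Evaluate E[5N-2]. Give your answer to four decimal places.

11.6667

E[5N-2] = Σ (5n-2)·P(N=n)
 = 8·8/15 + 13·4/15 + 18·2/15 + 23·1/15
 = 64/15 + 52/15 + 12/5 + 23/15
 = 35/3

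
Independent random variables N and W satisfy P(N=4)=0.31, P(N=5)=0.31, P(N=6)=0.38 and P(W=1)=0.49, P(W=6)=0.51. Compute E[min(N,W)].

3.0757

E[min(N,W)] = Σ_n Σ_w min(n,w) · P(N=n)P(W=w)
 = 1·0.1519 + 4·0.1581 + 1·0.1519 + 5·0.1581 + 1·0.1862 + 6·0.1938
 = 0.1519 + 0.6324 + 0.1519 + 0.7905 + 0.1862 + 1.1628
 = 3.0757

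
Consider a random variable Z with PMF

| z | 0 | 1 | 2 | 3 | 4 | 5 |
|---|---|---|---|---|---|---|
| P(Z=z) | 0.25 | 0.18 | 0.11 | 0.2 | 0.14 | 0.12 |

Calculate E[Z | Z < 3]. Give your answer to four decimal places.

P(Z < 3) = 0.25 + 0.18 + 0.11 = 0.54.
E[Z | Z < 3] = [0·0.25 + 1·0.18 + 2·0.11] / 0.54
 = 0.4 / 0.54
 = 20/27

0.7407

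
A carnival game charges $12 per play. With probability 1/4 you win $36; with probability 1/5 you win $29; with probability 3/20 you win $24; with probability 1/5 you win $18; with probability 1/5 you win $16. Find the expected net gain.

E[payout] = 36·1/4 + 29·1/5 + 24·3/20 + 18·1/5 + 16·1/5
 = 9 + 29/5 + 18/5 + 18/5 + 16/5
 = 126/5
Net = 126/5 - 12 = 66/5

13.2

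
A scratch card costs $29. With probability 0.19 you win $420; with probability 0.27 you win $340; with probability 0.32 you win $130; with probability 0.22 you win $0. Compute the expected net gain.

E[payout] = 420·0.19 + 340·0.27 + 130·0.32 + 0·0.22
 = 79.8 + 91.8 + 41.6 + 0
 = 213.2
Net = 213.2 - 29 = 184.2

184.2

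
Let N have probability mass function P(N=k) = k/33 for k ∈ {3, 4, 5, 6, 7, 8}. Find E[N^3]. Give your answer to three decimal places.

E[N^3] = Σ n^3·P(N=n)
 = 27·1/11 + 64·4/33 + 125·5/33 + 216·2/11 + 343·7/33 + 512·8/33
 = 27/11 + 256/33 + 625/33 + 432/11 + 2401/33 + 4096/33
 = 8755/33

265.303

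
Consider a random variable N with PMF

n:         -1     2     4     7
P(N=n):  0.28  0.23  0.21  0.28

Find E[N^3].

E[N^3] = Σ n^3·P(N=n)
 = (-1)·0.28 + 8·0.23 + 64·0.21 + 343·0.28
 = (-0.28) + 1.84 + 13.44 + 96.04
 = 111.04

111.04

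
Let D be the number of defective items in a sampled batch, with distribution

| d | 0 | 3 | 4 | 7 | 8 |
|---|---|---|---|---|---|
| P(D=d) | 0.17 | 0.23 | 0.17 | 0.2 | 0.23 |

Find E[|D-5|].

E[|D-5|] = Σ |d-5|·P(D=d)
 = 5·0.17 + 2·0.23 + 1·0.17 + 2·0.2 + 3·0.23
 = 0.85 + 0.46 + 0.17 + 0.4 + 0.69
 = 2.57

2.57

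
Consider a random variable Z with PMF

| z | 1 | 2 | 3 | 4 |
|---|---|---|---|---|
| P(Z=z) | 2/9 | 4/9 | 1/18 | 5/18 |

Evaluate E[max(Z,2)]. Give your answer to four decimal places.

E[max(Z,2)] = Σ max(z,2)·P(Z=z)
 = 2·2/9 + 2·4/9 + 3·1/18 + 4·5/18
 = 4/9 + 8/9 + 1/6 + 10/9
 = 47/18

2.6111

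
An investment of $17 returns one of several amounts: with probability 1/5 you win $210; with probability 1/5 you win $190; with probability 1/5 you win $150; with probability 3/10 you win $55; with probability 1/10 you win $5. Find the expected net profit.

110

E[payout] = 210·1/5 + 190·1/5 + 150·1/5 + 55·3/10 + 5·1/10
 = 42 + 38 + 30 + 33/2 + 1/2
 = 127
Net = 127 - 17 = 110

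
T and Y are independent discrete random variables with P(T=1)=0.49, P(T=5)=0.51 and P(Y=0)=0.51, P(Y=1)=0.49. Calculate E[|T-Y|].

2.55

E[|T-Y|] = Σ_t Σ_y |t-y| · P(T=t)P(Y=y)
 = 1·0.2499 + 0·0.2401 + 5·0.2601 + 4·0.2499
 = 0.2499 + 0 + 1.3005 + 0.9996
 = 2.55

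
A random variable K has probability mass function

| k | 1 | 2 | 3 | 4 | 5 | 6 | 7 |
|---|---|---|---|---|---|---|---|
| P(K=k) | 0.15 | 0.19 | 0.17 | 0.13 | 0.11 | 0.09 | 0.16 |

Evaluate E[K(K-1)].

14.58

E[K(K-1)] = Σ k(k-1)·P(K=k)
 = 0·0.15 + 2·0.19 + 6·0.17 + 12·0.13 + 20·0.11 + 30·0.09 + 42·0.16
 = 0 + 0.38 + 1.02 + 1.56 + 2.2 + 2.7 + 6.72
 = 14.58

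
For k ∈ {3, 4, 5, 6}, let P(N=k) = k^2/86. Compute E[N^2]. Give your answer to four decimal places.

26.2558

E[N^2] = Σ n^2·P(N=n)
 = 9·9/86 + 16·8/43 + 25·25/86 + 36·18/43
 = 81/86 + 128/43 + 625/86 + 648/43
 = 1129/43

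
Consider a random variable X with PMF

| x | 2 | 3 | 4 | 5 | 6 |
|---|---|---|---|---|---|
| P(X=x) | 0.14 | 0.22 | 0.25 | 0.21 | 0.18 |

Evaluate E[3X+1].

E[3X+1] = Σ (3x+1)·P(X=x)
 = 7·0.14 + 10·0.22 + 13·0.25 + 16·0.21 + 19·0.18
 = 0.98 + 2.2 + 3.25 + 3.36 + 3.42
 = 13.21

13.21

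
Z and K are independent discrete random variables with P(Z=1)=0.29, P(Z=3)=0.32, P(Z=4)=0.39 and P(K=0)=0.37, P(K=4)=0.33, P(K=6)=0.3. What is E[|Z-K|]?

E[|Z-K|] = Σ_z Σ_k |z-k| · P(Z=z)P(K=k)
 = 1·0.1073 + 3·0.0957 + 5·0.087 + 3·0.1184 + 1·0.1056 + 3·0.096 + 4·0.1443 + 0·0.1287 + 2·0.117
 = 0.1073 + 0.2871 + 0.435 + 0.3552 + 0.1056 + 0.288 + 0.5772 + 0 + 0.234
 = 2.3894

2.3894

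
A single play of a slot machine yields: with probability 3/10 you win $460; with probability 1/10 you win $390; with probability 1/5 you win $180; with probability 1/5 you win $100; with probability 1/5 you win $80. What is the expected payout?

E[payout] = 460·3/10 + 390·1/10 + 180·1/5 + 100·1/5 + 80·1/5
 = 138 + 39 + 36 + 20 + 16
 = 249

249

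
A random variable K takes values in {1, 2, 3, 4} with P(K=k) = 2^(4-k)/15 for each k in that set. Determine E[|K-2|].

E[|K-2|] = Σ |k-2|·P(K=k)
 = 1·8/15 + 0·4/15 + 1·2/15 + 2·1/15
 = 8/15 + 0 + 2/15 + 2/15
 = 4/5

0.8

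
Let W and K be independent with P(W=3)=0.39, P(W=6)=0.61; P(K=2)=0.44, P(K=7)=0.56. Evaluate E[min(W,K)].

E[min(W,K)] = Σ_w Σ_k min(w,k) · P(W=w)P(K=k)
 = 2·0.1716 + 3·0.2184 + 2·0.2684 + 6·0.3416
 = 0.3432 + 0.6552 + 0.5368 + 2.0496
 = 3.5848

3.5848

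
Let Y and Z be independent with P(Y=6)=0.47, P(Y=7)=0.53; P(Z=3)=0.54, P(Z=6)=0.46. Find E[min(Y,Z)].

4.38

E[min(Y,Z)] = Σ_y Σ_z min(y,z) · P(Y=y)P(Z=z)
 = 3·0.2538 + 6·0.2162 + 3·0.2862 + 6·0.2438
 = 0.7614 + 1.2972 + 0.8586 + 1.4628
 = 4.38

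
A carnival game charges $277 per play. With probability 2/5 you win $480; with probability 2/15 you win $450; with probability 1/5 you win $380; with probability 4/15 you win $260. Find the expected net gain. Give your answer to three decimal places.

120.333

E[payout] = 480·2/5 + 450·2/15 + 380·1/5 + 260·4/15
 = 192 + 60 + 76 + 208/3
 = 1192/3
Net = 1192/3 - 277 = 361/3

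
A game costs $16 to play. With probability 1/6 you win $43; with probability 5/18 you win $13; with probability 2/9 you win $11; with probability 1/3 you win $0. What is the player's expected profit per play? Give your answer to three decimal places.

-2.778

E[payout] = 43·1/6 + 13·5/18 + 11·2/9 + 0·1/3
 = 43/6 + 65/18 + 22/9 + 0
 = 119/9
Net = 119/9 - 16 = -25/9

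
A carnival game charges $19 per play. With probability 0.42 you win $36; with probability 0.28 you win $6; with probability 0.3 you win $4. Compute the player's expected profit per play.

-1

E[payout] = 36·0.42 + 6·0.28 + 4·0.3
 = 15.12 + 1.68 + 1.2
 = 18
Net = 18 - 19 = -1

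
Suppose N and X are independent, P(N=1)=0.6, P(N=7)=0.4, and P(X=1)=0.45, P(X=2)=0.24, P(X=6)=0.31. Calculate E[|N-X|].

E[|N-X|] = Σ_n Σ_x |n-x| · P(N=n)P(X=x)
 = 0·0.27 + 1·0.144 + 5·0.186 + 6·0.18 + 5·0.096 + 1·0.124
 = 0 + 0.144 + 0.93 + 1.08 + 0.48 + 0.124
 = 2.758

2.758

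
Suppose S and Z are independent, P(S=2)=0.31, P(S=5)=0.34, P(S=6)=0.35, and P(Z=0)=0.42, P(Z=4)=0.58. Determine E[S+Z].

E[S+Z] = Σ_s Σ_z (s+z) · P(S=s)P(Z=z)
 = 2·0.1302 + 6·0.1798 + 5·0.1428 + 9·0.1972 + 6·0.147 + 10·0.203
 = 0.2604 + 1.0788 + 0.714 + 1.7748 + 0.882 + 2.03
 = 6.74

6.74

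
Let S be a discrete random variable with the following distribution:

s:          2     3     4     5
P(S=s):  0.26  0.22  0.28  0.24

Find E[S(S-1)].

10

E[S(S-1)] = Σ s(s-1)·P(S=s)
 = 2·0.26 + 6·0.22 + 12·0.28 + 20·0.24
 = 0.52 + 1.32 + 3.36 + 4.8
 = 10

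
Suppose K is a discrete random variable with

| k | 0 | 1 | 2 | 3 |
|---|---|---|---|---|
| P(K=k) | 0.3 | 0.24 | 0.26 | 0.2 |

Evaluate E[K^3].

7.72

E[K^3] = Σ k^3·P(K=k)
 = 0·0.3 + 1·0.24 + 8·0.26 + 27·0.2
 = 0 + 0.24 + 2.08 + 5.4
 = 7.72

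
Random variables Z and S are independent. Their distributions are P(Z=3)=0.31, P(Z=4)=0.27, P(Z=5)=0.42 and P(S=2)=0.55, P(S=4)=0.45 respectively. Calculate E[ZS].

E[ZS] = Σ_z Σ_s zs · P(Z=z)P(S=s)
 = 6·0.1705 + 12·0.1395 + 8·0.1485 + 16·0.1215 + 10·0.231 + 20·0.189
 = 1.023 + 1.674 + 1.188 + 1.944 + 2.31 + 3.78
 = 11.919

11.919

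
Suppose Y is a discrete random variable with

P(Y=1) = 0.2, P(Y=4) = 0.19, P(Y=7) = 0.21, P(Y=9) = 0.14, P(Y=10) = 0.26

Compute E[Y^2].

50.87

E[Y^2] = Σ y^2·P(Y=y)
 = 1·0.2 + 16·0.19 + 49·0.21 + 81·0.14 + 100·0.26
 = 0.2 + 3.04 + 10.29 + 11.34 + 26
 = 50.87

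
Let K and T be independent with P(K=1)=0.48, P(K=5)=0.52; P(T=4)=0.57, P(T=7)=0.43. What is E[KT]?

E[KT] = Σ_k Σ_t kt · P(K=k)P(T=t)
 = 4·0.2736 + 7·0.2064 + 20·0.2964 + 35·0.2236
 = 1.0944 + 1.4448 + 5.928 + 7.826
 = 16.2932

16.2932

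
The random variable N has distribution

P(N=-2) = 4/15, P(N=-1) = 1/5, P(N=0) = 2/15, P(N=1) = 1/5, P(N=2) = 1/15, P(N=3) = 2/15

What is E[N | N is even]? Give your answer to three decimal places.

-0.857

P(N is even) = 4/15 + 2/15 + 1/15 = 7/15.
E[N | N is even] = [(-2)·4/15 + 0·2/15 + 2·1/15] / (7/15)
 = -2/5 / (7/15)
 = -6/7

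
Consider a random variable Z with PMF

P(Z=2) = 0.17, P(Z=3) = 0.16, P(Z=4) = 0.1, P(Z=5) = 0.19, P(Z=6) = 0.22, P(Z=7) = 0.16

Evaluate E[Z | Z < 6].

P(Z < 6) = 0.17 + 0.16 + 0.1 + 0.19 = 0.62.
E[Z | Z < 6] = [2·0.17 + 3·0.16 + 4·0.1 + 5·0.19] / 0.62
 = 2.17 / 0.62
 = 7/2

3.5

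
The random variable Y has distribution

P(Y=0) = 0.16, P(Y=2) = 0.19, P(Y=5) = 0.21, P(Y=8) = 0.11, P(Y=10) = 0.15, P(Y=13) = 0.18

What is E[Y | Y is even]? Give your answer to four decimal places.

P(Y is even) = 0.16 + 0.19 + 0.11 + 0.15 = 0.61.
E[Y | Y is even] = [0·0.16 + 2·0.19 + 8·0.11 + 10·0.15] / 0.61
 = 2.76 / 0.61
 = 276/61

4.5246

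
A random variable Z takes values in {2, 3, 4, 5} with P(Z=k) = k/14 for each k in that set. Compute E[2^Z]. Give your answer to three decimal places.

18.286

E[2^Z] = Σ 2^z·P(Z=z)
 = 4·1/7 + 8·3/14 + 16·2/7 + 32·5/14
 = 4/7 + 12/7 + 32/7 + 80/7
 = 128/7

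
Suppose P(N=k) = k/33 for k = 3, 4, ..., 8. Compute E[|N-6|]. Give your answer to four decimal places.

E[|N-6|] = Σ |n-6|·P(N=n)
 = 3·1/11 + 2·4/33 + 1·5/33 + 0·2/11 + 1·7/33 + 2·8/33
 = 3/11 + 8/33 + 5/33 + 0 + 7/33 + 16/33
 = 15/11

1.3636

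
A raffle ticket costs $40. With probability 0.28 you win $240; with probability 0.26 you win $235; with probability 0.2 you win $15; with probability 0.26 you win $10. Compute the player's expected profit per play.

93.9

E[payout] = 240·0.28 + 235·0.26 + 15·0.2 + 10·0.26
 = 67.2 + 61.1 + 3 + 2.6
 = 133.9
Net = 133.9 - 40 = 93.9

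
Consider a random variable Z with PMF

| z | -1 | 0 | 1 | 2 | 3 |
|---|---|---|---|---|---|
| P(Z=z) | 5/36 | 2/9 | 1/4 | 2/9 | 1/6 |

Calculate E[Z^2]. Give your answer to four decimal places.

2.7778

E[Z^2] = Σ z^2·P(Z=z)
 = 1·5/36 + 0·2/9 + 1·1/4 + 4·2/9 + 9·1/6
 = 5/36 + 0 + 1/4 + 8/9 + 3/2
 = 25/9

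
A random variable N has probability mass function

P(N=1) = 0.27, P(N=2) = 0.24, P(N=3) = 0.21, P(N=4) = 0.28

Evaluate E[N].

E[N] = Σ n·P(N=n)
 = 1·0.27 + 2·0.24 + 3·0.21 + 4·0.28
 = 0.27 + 0.48 + 0.63 + 1.12
 = 2.5

2.5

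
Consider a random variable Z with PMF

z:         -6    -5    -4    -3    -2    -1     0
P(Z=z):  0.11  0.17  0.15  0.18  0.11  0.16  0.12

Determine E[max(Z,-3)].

E[max(Z,-3)] = Σ max(z,-3)·P(Z=z)
 = (-3)·0.11 + (-3)·0.17 + (-3)·0.15 + (-3)·0.18 + (-2)·0.11 + (-1)·0.16 + 0·0.12
 = (-0.33) + (-0.51) + (-0.45) + (-0.54) + (-0.22) + (-0.16) + 0
 = -2.21

-2.21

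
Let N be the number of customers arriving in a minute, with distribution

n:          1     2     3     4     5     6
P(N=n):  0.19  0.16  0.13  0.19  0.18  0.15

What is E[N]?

E[N] = Σ n·P(N=n)
 = 1·0.19 + 2·0.16 + 3·0.13 + 4·0.19 + 5·0.18 + 6·0.15
 = 0.19 + 0.32 + 0.39 + 0.76 + 0.9 + 0.9
 = 3.46

3.46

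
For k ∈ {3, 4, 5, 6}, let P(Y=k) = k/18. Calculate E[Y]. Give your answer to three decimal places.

4.778

E[Y] = Σ y·P(Y=y)
 = 3·1/6 + 4·2/9 + 5·5/18 + 6·1/3
 = 1/2 + 8/9 + 25/18 + 2
 = 43/9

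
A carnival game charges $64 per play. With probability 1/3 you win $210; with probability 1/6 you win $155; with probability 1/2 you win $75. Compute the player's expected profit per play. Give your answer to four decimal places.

E[payout] = 210·1/3 + 155·1/6 + 75·1/2
 = 70 + 155/6 + 75/2
 = 400/3
Net = 400/3 - 64 = 208/3

69.3333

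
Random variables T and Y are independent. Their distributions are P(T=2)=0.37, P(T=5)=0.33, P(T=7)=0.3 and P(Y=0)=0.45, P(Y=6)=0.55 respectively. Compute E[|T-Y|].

3.181

E[|T-Y|] = Σ_t Σ_y |t-y| · P(T=t)P(Y=y)
 = 2·0.1665 + 4·0.2035 + 5·0.1485 + 1·0.1815 + 7·0.135 + 1·0.165
 = 0.333 + 0.814 + 0.7425 + 0.1815 + 0.945 + 0.165
 = 3.181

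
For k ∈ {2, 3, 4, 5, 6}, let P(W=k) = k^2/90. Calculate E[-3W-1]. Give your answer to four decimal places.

E[-3W-1] = Σ (-3w-1)·P(W=w)
 = (-7)·2/45 + (-10)·1/10 + (-13)·8/45 + (-16)·5/18 + (-19)·2/5
 = (-14/45) + (-1) + (-104/45) + (-40/9) + (-38/5)
 = -47/3

-15.6667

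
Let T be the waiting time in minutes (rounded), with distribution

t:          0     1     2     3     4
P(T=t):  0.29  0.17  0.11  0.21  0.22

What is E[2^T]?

6.27

E[2^T] = Σ 2^t·P(T=t)
 = 1·0.29 + 2·0.17 + 4·0.11 + 8·0.21 + 16·0.22
 = 0.29 + 0.34 + 0.44 + 1.68 + 3.52
 = 6.27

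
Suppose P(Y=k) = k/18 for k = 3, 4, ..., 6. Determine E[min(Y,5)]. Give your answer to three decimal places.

E[min(Y,5)] = Σ min(y,5)·P(Y=y)
 = 3·1/6 + 4·2/9 + 5·5/18 + 5·1/3
 = 1/2 + 8/9 + 25/18 + 5/3
 = 40/9

4.444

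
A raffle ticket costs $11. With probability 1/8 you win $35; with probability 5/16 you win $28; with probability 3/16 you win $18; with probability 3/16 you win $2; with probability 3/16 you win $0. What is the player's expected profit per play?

E[payout] = 35·1/8 + 28·5/16 + 18·3/16 + 2·3/16 + 0·3/16
 = 35/8 + 35/4 + 27/8 + 3/8 + 0
 = 135/8
Net = 135/8 - 11 = 47/8

5.875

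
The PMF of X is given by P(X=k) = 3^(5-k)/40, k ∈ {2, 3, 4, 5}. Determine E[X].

E[X] = Σ x·P(X=x)
 = 2·27/40 + 3·9/40 + 4·3/40 + 5·1/40
 = 27/20 + 27/40 + 3/10 + 1/8
 = 49/20

2.45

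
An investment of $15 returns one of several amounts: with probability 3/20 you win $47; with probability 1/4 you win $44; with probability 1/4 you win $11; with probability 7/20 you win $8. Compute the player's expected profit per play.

E[payout] = 47·3/20 + 44·1/4 + 11·1/4 + 8·7/20
 = 141/20 + 11 + 11/4 + 14/5
 = 118/5
Net = 118/5 - 15 = 43/5

8.6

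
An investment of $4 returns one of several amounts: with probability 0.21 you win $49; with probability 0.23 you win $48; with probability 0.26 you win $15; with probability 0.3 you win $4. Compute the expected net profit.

22.43

E[payout] = 49·0.21 + 48·0.23 + 15·0.26 + 4·0.3
 = 10.29 + 11.04 + 3.9 + 1.2
 = 26.43
Net = 26.43 - 4 = 22.43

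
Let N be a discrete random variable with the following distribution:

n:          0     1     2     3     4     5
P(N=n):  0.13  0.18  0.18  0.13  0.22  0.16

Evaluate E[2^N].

E[2^N] = Σ 2^n·P(N=n)
 = 1·0.13 + 2·0.18 + 4·0.18 + 8·0.13 + 16·0.22 + 32·0.16
 = 0.13 + 0.36 + 0.72 + 1.04 + 3.52 + 5.12
 = 10.89

10.89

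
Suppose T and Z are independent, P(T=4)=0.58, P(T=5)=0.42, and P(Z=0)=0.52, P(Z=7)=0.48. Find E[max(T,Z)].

5.6584

E[max(T,Z)] = Σ_t Σ_z max(t,z) · P(T=t)P(Z=z)
 = 4·0.3016 + 7·0.2784 + 5·0.2184 + 7·0.2016
 = 1.2064 + 1.9488 + 1.092 + 1.4112
 = 5.6584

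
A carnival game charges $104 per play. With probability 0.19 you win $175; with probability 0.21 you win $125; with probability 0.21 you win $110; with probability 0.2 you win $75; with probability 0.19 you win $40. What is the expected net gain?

E[payout] = 175·0.19 + 125·0.21 + 110·0.21 + 75·0.2 + 40·0.19
 = 33.25 + 26.25 + 23.1 + 15 + 7.6
 = 105.2
Net = 105.2 - 104 = 1.2

1.2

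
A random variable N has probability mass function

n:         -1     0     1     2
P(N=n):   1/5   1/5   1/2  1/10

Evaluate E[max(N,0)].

0.7

E[max(N,0)] = Σ max(n,0)·P(N=n)
 = 0·1/5 + 0·1/5 + 1·1/2 + 2·1/10
 = 0 + 0 + 1/2 + 1/5
 = 7/10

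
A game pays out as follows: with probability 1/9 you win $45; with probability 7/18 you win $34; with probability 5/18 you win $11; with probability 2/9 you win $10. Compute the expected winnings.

23.5

E[payout] = 45·1/9 + 34·7/18 + 11·5/18 + 10·2/9
 = 5 + 119/9 + 55/18 + 20/9
 = 47/2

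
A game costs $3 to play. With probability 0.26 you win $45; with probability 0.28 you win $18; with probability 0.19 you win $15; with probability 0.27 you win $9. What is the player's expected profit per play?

19.02

E[payout] = 45·0.26 + 18·0.28 + 15·0.19 + 9·0.27
 = 11.7 + 5.04 + 2.85 + 2.43
 = 22.02
Net = 22.02 - 3 = 19.02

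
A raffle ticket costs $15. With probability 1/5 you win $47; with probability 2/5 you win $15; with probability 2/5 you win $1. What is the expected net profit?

0.8

E[payout] = 47·1/5 + 15·2/5 + 1·2/5
 = 47/5 + 6 + 2/5
 = 79/5
Net = 79/5 - 15 = 4/5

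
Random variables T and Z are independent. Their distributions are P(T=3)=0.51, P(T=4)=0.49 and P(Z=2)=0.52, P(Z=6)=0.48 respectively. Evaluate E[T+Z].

7.41

E[T+Z] = Σ_t Σ_z (t+z) · P(T=t)P(Z=z)
 = 5·0.2652 + 9·0.2448 + 6·0.2548 + 10·0.2352
 = 1.326 + 2.2032 + 1.5288 + 2.352
 = 7.41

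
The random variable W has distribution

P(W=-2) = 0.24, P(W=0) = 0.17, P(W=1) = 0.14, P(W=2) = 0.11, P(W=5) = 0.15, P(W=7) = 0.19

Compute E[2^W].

30.07

E[2^W] = Σ 2^w·P(W=w)
 = 0.25·0.24 + 1·0.17 + 2·0.14 + 4·0.11 + 32·0.15 + 128·0.19
 = 0.06 + 0.17 + 0.28 + 0.44 + 4.8 + 24.32
 = 30.07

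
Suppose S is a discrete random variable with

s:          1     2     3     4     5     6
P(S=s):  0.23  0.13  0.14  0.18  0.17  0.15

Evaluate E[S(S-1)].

E[S(S-1)] = Σ s(s-1)·P(S=s)
 = 0·0.23 + 2·0.13 + 6·0.14 + 12·0.18 + 20·0.17 + 30·0.15
 = 0 + 0.26 + 0.84 + 2.16 + 3.4 + 4.5
 = 11.16

11.16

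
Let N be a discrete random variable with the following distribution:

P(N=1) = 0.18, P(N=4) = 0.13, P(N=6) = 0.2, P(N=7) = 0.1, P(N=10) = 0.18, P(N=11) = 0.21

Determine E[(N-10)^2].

23.57

E[(N-10)^2] = Σ (n-10)^2·P(N=n)
 = 81·0.18 + 36·0.13 + 16·0.2 + 9·0.1 + 0·0.18 + 1·0.21
 = 14.58 + 4.68 + 3.2 + 0.9 + 0 + 0.21
 = 23.57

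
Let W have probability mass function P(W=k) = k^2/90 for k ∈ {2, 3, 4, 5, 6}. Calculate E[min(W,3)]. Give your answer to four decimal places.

E[min(W,3)] = Σ min(w,3)·P(W=w)
 = 2·2/45 + 3·1/10 + 3·8/45 + 3·5/18 + 3·2/5
 = 4/45 + 3/10 + 8/15 + 5/6 + 6/5
 = 133/45

2.9556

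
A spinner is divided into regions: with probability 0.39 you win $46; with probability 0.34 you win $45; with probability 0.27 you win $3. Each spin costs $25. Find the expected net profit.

E[payout] = 46·0.39 + 45·0.34 + 3·0.27
 = 17.94 + 15.3 + 0.81
 = 34.05
Net = 34.05 - 25 = 9.05

9.05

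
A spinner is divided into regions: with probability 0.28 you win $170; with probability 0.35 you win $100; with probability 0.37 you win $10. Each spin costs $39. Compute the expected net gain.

47.3

E[payout] = 170·0.28 + 100·0.35 + 10·0.37
 = 47.6 + 35 + 3.7
 = 86.3
Net = 86.3 - 39 = 47.3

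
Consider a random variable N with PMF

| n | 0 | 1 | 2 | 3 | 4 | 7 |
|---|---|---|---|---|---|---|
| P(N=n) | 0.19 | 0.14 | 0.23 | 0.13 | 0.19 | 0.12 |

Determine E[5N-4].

8.95

E[5N-4] = Σ (5n-4)·P(N=n)
 = (-4)·0.19 + 1·0.14 + 6·0.23 + 11·0.13 + 16·0.19 + 31·0.12
 = (-0.76) + 0.14 + 1.38 + 1.43 + 3.04 + 3.72
 = 8.95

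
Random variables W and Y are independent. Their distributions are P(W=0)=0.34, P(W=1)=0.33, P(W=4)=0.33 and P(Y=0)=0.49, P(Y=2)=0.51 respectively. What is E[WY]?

1.683

E[WY] = Σ_w Σ_y wy · P(W=w)P(Y=y)
 = 0·0.1666 + 0·0.1734 + 0·0.1617 + 2·0.1683 + 0·0.1617 + 8·0.1683
 = 0 + 0 + 0 + 0.3366 + 0 + 1.3464
 = 1.683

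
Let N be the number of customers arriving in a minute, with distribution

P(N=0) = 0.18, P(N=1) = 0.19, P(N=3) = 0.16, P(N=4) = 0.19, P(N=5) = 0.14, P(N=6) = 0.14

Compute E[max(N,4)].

E[max(N,4)] = Σ max(n,4)·P(N=n)
 = 4·0.18 + 4·0.19 + 4·0.16 + 4·0.19 + 5·0.14 + 6·0.14
 = 0.72 + 0.76 + 0.64 + 0.76 + 0.7 + 0.84
 = 4.42

4.42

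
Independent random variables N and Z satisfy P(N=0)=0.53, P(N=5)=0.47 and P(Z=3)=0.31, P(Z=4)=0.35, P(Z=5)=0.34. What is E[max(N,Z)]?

E[max(N,Z)] = Σ_n Σ_z max(n,z) · P(N=n)P(Z=z)
 = 3·0.1643 + 4·0.1855 + 5·0.1802 + 5·0.1457 + 5·0.1645 + 5·0.1598
 = 0.4929 + 0.742 + 0.901 + 0.7285 + 0.8225 + 0.799
 = 4.4859

4.4859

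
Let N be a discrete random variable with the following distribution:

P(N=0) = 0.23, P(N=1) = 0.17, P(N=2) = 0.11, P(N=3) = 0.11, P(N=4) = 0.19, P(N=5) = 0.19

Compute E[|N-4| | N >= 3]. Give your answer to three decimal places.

P(N >= 3) = 0.11 + 0.19 + 0.19 = 0.49.
E[|N-4| | N >= 3] = [1·0.11 + 0·0.19 + 1·0.19] / 0.49
 = 0.3 / 0.49
 = 30/49

0.612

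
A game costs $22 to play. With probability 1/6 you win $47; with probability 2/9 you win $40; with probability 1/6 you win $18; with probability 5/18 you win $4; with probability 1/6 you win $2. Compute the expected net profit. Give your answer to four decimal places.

-0.8333

E[payout] = 47·1/6 + 40·2/9 + 18·1/6 + 4·5/18 + 2·1/6
 = 47/6 + 80/9 + 3 + 10/9 + 1/3
 = 127/6
Net = 127/6 - 22 = -5/6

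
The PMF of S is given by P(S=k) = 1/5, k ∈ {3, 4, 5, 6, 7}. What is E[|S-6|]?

1.4

E[|S-6|] = Σ |s-6|·P(S=s)
 = 3·1/5 + 2·1/5 + 1·1/5 + 0·1/5 + 1·1/5
 = 3/5 + 2/5 + 1/5 + 0 + 1/5
 = 7/5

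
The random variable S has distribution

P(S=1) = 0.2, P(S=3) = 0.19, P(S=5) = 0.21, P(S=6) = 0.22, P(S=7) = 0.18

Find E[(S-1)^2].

E[(S-1)^2] = Σ (s-1)^2·P(S=s)
 = 0·0.2 + 4·0.19 + 16·0.21 + 25·0.22 + 36·0.18
 = 0 + 0.76 + 3.36 + 5.5 + 6.48
 = 16.1

16.1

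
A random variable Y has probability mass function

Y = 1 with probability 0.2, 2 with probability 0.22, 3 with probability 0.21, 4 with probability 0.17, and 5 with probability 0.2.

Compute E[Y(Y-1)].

7.74

E[Y(Y-1)] = Σ y(y-1)·P(Y=y)
 = 0·0.2 + 2·0.22 + 6·0.21 + 12·0.17 + 20·0.2
 = 0 + 0.44 + 1.26 + 2.04 + 4
 = 7.74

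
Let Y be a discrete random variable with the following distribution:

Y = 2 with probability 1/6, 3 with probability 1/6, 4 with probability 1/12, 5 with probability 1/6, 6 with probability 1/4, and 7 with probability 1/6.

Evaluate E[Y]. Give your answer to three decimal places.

E[Y] = Σ y·P(Y=y)
 = 2·1/6 + 3·1/6 + 4·1/12 + 5·1/6 + 6·1/4 + 7·1/6
 = 1/3 + 1/2 + 1/3 + 5/6 + 3/2 + 7/6
 = 14/3

4.667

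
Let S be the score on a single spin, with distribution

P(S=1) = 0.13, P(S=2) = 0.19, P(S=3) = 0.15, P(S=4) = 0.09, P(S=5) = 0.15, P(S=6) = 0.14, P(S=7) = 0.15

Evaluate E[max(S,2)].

4.09

E[max(S,2)] = Σ max(s,2)·P(S=s)
 = 2·0.13 + 2·0.19 + 3·0.15 + 4·0.09 + 5·0.15 + 6·0.14 + 7·0.15
 = 0.26 + 0.38 + 0.45 + 0.36 + 0.75 + 0.84 + 1.05
 = 4.09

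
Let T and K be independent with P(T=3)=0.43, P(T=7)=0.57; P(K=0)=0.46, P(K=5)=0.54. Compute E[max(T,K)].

E[max(T,K)] = Σ_t Σ_k max(t,k) · P(T=t)P(K=k)
 = 3·0.1978 + 5·0.2322 + 7·0.2622 + 7·0.3078
 = 0.5934 + 1.161 + 1.8354 + 2.1546
 = 5.7444

5.7444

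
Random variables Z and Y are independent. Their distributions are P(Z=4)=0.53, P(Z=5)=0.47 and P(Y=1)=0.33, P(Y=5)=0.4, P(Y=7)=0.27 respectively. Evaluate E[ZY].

E[ZY] = Σ_z Σ_y zy · P(Z=z)P(Y=y)
 = 4·0.1749 + 20·0.212 + 28·0.1431 + 5·0.1551 + 25·0.188 + 35·0.1269
 = 0.6996 + 4.24 + 4.0068 + 0.7755 + 4.7 + 4.4415
 = 18.8634

18.8634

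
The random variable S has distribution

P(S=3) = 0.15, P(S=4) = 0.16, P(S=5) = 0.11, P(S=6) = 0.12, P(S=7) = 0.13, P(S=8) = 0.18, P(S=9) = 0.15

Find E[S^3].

300.06

E[S^3] = Σ s^3·P(S=s)
 = 27·0.15 + 64·0.16 + 125·0.11 + 216·0.12 + 343·0.13 + 512·0.18 + 729·0.15
 = 4.05 + 10.24 + 13.75 + 25.92 + 44.59 + 92.16 + 109.35
 = 300.06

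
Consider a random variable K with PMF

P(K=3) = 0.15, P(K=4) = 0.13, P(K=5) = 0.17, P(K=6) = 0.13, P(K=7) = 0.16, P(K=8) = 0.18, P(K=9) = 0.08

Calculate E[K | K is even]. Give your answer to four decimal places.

6.2273

P(K is even) = 0.13 + 0.13 + 0.18 = 0.44.
E[K | K is even] = [4·0.13 + 6·0.13 + 8·0.18] / 0.44
 = 2.74 / 0.44
 = 137/22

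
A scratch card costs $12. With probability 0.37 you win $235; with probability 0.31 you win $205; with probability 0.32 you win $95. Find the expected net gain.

E[payout] = 235·0.37 + 205·0.31 + 95·0.32
 = 86.95 + 63.55 + 30.4
 = 180.9
Net = 180.9 - 12 = 168.9

168.9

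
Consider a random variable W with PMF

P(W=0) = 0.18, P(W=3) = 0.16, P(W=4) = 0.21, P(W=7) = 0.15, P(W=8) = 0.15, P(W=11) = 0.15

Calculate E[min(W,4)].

3.12

E[min(W,4)] = Σ min(w,4)·P(W=w)
 = 0·0.18 + 3·0.16 + 4·0.21 + 4·0.15 + 4·0.15 + 4·0.15
 = 0 + 0.48 + 0.84 + 0.6 + 0.6 + 0.6
 = 3.12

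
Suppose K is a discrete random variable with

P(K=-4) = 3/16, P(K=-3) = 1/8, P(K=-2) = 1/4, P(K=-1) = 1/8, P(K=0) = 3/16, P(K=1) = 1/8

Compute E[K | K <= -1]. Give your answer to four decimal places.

P(K <= -1) = 3/16 + 1/8 + 1/4 + 1/8 = 11/16.
E[K | K <= -1] = [(-4)·3/16 + (-3)·1/8 + (-2)·1/4 + (-1)·1/8] / (11/16)
 = -7/4 / (11/16)
 = -28/11

-2.5455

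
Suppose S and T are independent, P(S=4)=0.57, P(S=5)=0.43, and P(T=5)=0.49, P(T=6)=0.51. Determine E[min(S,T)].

E[min(S,T)] = Σ_s Σ_t min(s,t) · P(S=s)P(T=t)
 = 4·0.2793 + 4·0.2907 + 5·0.2107 + 5·0.2193
 = 1.1172 + 1.1628 + 1.0535 + 1.0965
 = 4.43

4.43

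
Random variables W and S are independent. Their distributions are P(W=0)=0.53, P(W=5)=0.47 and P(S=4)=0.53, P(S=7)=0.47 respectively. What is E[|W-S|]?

E[|W-S|] = Σ_w Σ_s |w-s| · P(W=w)P(S=s)
 = 4·0.2809 + 7·0.2491 + 1·0.2491 + 2·0.2209
 = 1.1236 + 1.7437 + 0.2491 + 0.4418
 = 3.5582

3.5582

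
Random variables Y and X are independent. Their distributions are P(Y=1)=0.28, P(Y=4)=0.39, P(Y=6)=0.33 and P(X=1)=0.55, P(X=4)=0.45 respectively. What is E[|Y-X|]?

2.226

E[|Y-X|] = Σ_y Σ_x |y-x| · P(Y=y)P(X=x)
 = 0·0.154 + 3·0.126 + 3·0.2145 + 0·0.1755 + 5·0.1815 + 2·0.1485
 = 0 + 0.378 + 0.6435 + 0 + 0.9075 + 0.297
 = 2.226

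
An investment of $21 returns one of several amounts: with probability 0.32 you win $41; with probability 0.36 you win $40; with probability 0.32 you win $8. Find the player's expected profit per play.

9.08

E[payout] = 41·0.32 + 40·0.36 + 8·0.32
 = 13.12 + 14.4 + 2.56
 = 30.08
Net = 30.08 - 21 = 9.08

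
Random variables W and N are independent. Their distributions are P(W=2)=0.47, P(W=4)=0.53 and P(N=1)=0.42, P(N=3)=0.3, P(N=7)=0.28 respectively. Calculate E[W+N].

E[W+N] = Σ_w Σ_n (w+n) · P(W=w)P(N=n)
 = 3·0.1974 + 5·0.141 + 9·0.1316 + 5·0.2226 + 7·0.159 + 11·0.1484
 = 0.5922 + 0.705 + 1.1844 + 1.113 + 1.113 + 1.6324
 = 6.34

6.34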